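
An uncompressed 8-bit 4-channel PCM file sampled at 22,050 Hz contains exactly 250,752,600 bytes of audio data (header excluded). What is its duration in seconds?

2,843 seconds

Byte rate = 22,050 × 1 × 4 = 88,200 bytes/s.
Duration = 250,752,600 / 88,200 = 2,843 s.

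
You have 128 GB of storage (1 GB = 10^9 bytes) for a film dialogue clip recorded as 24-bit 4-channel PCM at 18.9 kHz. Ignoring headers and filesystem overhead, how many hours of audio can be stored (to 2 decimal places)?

156.77 hours

Uncompressed byte rate = 18,900 × 3 × 4 = 226,800 bytes/s.
Capacity = 128 × 1,000,000,000 = 128,000,000,000 bytes.
128,000,000,000 / 226,800 ≈ 564373.9 s → 156.77 hours.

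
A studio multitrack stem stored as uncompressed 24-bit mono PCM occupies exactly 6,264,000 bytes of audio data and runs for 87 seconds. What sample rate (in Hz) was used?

Bytes = sample_rate × seconds × bytes_per_sample × channels.
sample_rate = 6,264,000 / (87 × 3 × 1) = 6,264,000 / 261 = 24,000 Hz.

24,000 Hz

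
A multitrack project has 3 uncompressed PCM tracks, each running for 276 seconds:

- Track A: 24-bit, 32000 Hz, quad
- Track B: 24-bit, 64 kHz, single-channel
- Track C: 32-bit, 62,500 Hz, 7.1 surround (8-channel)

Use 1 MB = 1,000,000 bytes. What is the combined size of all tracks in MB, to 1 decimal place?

Track A: 32,000 × 276 × 3 × 4 = 105,984,000 bytes.
Track B: 64,000 × 276 × 3 × 1 = 52,992,000 bytes.
Track C: 62,500 × 276 × 4 × 8 = 552,000,000 bytes.
Total = 710,976,000 bytes = 711.0 MB.

711.0 MB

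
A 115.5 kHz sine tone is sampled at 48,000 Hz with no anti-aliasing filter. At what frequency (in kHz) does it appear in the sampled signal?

Nyquist = 48,000/2 = 24,000 Hz; 115,500 Hz exceeds it.
Alias = |115,500 − 2×48,000| = |115,500 − 96,000| = 19,500 Hz = 19.5 kHz.

19.5 kHz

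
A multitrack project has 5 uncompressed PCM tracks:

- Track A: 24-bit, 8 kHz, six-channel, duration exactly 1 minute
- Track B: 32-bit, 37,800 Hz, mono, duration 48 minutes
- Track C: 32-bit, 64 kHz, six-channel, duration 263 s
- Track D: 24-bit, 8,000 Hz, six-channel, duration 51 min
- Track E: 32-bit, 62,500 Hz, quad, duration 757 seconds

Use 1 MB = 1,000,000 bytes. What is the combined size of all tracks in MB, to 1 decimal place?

2045.7 MB

Track A: exactly 1 minute = 60 s; 8,000 × 60 × 3 × 6 = 8,640,000 bytes.
Track B: 48 minutes = 2,880 s; 37,800 × 2,880 × 4 × 1 = 435,456,000 bytes.
Track C: 64,000 × 263 × 4 × 6 = 403,968,000 bytes.
Track D: 51 min = 3,060 s; 8,000 × 3,060 × 3 × 6 = 440,640,000 bytes.
Track E: 62,500 × 757 × 4 × 4 = 757,000,000 bytes.
Total = 2,045,704,000 bytes = 2045.7 MB.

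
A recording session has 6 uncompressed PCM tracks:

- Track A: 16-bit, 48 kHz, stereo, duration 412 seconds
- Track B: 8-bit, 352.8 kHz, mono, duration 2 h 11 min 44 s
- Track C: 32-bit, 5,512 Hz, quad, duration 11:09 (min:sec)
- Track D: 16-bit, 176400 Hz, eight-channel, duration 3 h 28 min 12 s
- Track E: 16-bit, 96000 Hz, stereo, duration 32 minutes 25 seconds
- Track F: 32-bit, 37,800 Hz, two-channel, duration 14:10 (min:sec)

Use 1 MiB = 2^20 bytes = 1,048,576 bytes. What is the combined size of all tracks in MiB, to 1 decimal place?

37372.6 MiB

Track A: 48,000 × 412 × 2 × 2 = 79,104,000 bytes.
Track B: 2 h 11 min 44 s = 7,904 s; 352,800 × 7,904 × 1 × 1 = 2,788,531,200 bytes.
Track C: 11:09 (min:sec) = 669 s; 5,512 × 669 × 4 × 4 = 59,000,448 bytes.
Track D: 3 h 28 min 12 s = 12,492 s; 176,400 × 12,492 × 2 × 8 = 35,257,420,800 bytes.
Track E: 32 minutes 25 seconds = 1,945 s; 96,000 × 1,945 × 2 × 2 = 746,880,000 bytes.
Track F: 14:10 (min:sec) = 850 s; 37,800 × 850 × 4 × 2 = 257,040,000 bytes.
Total = 39,187,976,448 bytes = 37372.6 MiB.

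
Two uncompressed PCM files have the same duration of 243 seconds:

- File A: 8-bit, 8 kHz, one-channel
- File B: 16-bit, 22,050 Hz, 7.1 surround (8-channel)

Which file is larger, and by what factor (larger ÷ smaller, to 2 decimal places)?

File B, by a factor of 44.10

File A: 8,000 × 1 × 1 = 8,000 bytes/s.
File B: 22,050 × 2 × 8 = 352,800 bytes/s.
File B is larger; ratio = 85,730,400 / 1,944,000 = 44.10.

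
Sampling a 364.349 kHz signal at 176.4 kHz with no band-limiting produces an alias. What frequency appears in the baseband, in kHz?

Nyquist = 176,400/2 = 88,200 Hz; 364,349 Hz exceeds it.
Alias = |364,349 − 2×176,400| = |364,349 − 352,800| = 11,549 Hz = 11.549 kHz.

11.549 kHz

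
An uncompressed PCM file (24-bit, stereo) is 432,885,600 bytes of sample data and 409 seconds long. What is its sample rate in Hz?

176,400 Hz

Bytes = sample_rate × seconds × bytes_per_sample × channels.
sample_rate = 432,885,600 / (409 × 3 × 2) = 432,885,600 / 2,454 = 176,400 Hz.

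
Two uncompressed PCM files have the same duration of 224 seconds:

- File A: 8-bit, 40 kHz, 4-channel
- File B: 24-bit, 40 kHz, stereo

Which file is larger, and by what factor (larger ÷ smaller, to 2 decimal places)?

File B, by a factor of 1.50

File A: 40,000 × 1 × 4 = 160,000 bytes/s.
File B: 40,000 × 3 × 2 = 240,000 bytes/s.
File B is larger; ratio = 53,760,000 / 35,840,000 = 1.50.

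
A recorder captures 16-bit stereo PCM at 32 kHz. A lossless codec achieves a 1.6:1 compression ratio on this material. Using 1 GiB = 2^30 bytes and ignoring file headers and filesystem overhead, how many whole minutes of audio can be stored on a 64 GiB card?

Uncompressed byte rate = 32,000 × 2 × 2 = 128,000 bytes/s.
After 1.6:1 compression, effective rate ≈ 80000 bytes/s.
Capacity = 64 × 1,073,741,824 = 68,719,476,736 bytes.
68,719,476,736 / effective rate ≈ 858993.46 s → 14,316 minutes.

14,316 minutes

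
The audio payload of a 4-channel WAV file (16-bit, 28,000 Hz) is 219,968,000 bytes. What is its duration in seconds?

982 seconds

Byte rate = 28,000 × 2 × 4 = 224,000 bytes/s.
Duration = 219,968,000 / 224,000 = 982 s.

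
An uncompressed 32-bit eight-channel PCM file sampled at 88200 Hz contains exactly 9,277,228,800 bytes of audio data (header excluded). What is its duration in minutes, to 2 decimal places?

Byte rate = 88,200 × 4 × 8 = 2,822,400 bytes/s.
Duration = 9,277,228,800 / 2,822,400 = 3,287 s.
3,287 s / 60 = 54.78 minutes.

54.78 minutes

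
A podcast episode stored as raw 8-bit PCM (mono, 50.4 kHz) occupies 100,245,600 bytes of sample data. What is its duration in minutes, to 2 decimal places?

Byte rate = 50,400 × 1 × 1 = 50,400 bytes/s.
Duration = 100,245,600 / 50,400 = 1,989 s.
1,989 s / 60 = 33.15 minutes.

33.15 minutes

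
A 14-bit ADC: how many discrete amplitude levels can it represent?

2^14 = 16,384.

16,384 levels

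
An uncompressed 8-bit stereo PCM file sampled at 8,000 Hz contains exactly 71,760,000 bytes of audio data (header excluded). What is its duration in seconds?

Byte rate = 8,000 × 1 × 2 = 16,000 bytes/s.
Duration = 71,760,000 / 16,000 = 4,485 s.

4,485 seconds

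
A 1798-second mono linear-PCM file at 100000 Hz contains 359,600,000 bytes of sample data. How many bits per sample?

Bytes per sample = 359,600,000 / (100,000 × 1,798 × 1) = 359,600,000 / 179,800,000 = 2.
Bit depth = 2 × 8 = 16 bits.

16 bits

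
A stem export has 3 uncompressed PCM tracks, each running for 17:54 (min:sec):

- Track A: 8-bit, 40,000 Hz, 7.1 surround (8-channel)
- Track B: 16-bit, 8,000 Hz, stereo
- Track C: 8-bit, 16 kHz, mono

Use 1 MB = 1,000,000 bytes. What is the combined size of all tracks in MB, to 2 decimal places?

17:54 (min:sec) = 1,074 s.
Track A: 40,000 × 1,074 × 1 × 8 = 343,680,000 bytes.
Track B: 8,000 × 1,074 × 2 × 2 = 34,368,000 bytes.
Track C: 16,000 × 1,074 × 1 × 1 = 17,184,000 bytes.
Total = 395,232,000 bytes = 395.23 MB.

395.23 MB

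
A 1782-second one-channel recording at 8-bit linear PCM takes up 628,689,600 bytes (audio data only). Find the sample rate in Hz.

Bytes = sample_rate × seconds × bytes_per_sample × channels.
sample_rate = 628,689,600 / (1,782 × 1 × 1) = 628,689,600 / 1,782 = 352,800 Hz.

352,800 Hz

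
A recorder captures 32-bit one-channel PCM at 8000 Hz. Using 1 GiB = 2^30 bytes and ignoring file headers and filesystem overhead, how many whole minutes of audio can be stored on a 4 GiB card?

Uncompressed byte rate = 8,000 × 4 × 1 = 32,000 bytes/s.
Capacity = 4 × 1,073,741,824 = 4,294,967,296 bytes.
4,294,967,296 / 32,000 ≈ 134217.73 s → 2,236 minutes.

2,236 minutes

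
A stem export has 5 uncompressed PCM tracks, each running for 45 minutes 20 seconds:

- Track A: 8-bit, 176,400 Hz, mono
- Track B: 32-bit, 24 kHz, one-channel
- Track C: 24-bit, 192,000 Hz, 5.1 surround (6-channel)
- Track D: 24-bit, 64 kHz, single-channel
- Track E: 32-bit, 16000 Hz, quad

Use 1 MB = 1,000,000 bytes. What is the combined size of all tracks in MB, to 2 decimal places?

45 minutes 20 seconds = 2,720 s.
Track A: 176,400 × 2,720 × 1 × 1 = 479,808,000 bytes.
Track B: 24,000 × 2,720 × 4 × 1 = 261,120,000 bytes.
Track C: 192,000 × 2,720 × 3 × 6 = 9,400,320,000 bytes.
Track D: 64,000 × 2,720 × 3 × 1 = 522,240,000 bytes.
Track E: 16,000 × 2,720 × 4 × 4 = 696,320,000 bytes.
Total = 11,359,808,000 bytes = 11359.81 MB.

11359.81 MB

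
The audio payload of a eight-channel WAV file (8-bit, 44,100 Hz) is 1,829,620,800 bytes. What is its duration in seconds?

Byte rate = 44,100 × 1 × 8 = 352,800 bytes/s.
Duration = 1,829,620,800 / 352,800 = 5,186 s.

5,186 seconds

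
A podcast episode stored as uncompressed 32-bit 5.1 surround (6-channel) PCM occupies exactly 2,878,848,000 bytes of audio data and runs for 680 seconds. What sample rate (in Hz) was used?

Bytes = sample_rate × seconds × bytes_per_sample × channels.
sample_rate = 2,878,848,000 / (680 × 4 × 6) = 2,878,848,000 / 16,320 = 176,400 Hz.

176,400 Hz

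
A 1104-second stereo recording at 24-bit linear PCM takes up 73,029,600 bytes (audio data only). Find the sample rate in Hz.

Bytes = sample_rate × seconds × bytes_per_sample × channels.
sample_rate = 73,029,600 / (1,104 × 3 × 2) = 73,029,600 / 6,624 = 11,025 Hz.

11,025 Hz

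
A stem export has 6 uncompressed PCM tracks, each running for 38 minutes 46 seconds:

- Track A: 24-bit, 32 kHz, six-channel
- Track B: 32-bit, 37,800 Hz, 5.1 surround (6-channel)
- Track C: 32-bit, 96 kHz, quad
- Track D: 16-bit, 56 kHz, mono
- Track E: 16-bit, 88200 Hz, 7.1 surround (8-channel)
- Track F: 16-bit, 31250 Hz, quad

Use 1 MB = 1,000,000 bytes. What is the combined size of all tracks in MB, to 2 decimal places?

11147.12 MB

38 minutes 46 seconds = 2,326 s.
Track A: 32,000 × 2,326 × 3 × 6 = 1,339,776,000 bytes.
Track B: 37,800 × 2,326 × 4 × 6 = 2,110,147,200 bytes.
Track C: 96,000 × 2,326 × 4 × 4 = 3,572,736,000 bytes.
Track D: 56,000 × 2,326 × 2 × 1 = 260,512,000 bytes.
Track E: 88,200 × 2,326 × 2 × 8 = 3,282,451,200 bytes.
Track F: 31,250 × 2,326 × 2 × 4 = 581,500,000 bytes.
Total = 11,147,122,400 bytes = 11147.12 MB.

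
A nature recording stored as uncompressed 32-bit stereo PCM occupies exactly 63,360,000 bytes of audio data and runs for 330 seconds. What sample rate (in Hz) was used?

24,000 Hz

Bytes = sample_rate × seconds × bytes_per_sample × channels.
sample_rate = 63,360,000 / (330 × 4 × 2) = 63,360,000 / 2,640 = 24,000 Hz.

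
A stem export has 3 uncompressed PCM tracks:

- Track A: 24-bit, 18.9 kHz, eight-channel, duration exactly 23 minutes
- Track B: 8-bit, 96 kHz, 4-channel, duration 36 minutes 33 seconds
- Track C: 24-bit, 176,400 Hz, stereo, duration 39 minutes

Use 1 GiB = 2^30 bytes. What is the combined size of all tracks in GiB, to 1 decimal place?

Track A: exactly 23 minutes = 1,380 s; 18,900 × 1,380 × 3 × 8 = 625,968,000 bytes.
Track B: 36 minutes 33 seconds = 2,193 s; 96,000 × 2,193 × 1 × 4 = 842,112,000 bytes.
Track C: 39 minutes = 2,340 s; 176,400 × 2,340 × 3 × 2 = 2,476,656,000 bytes.
Total = 3,944,736,000 bytes = 3.7 GiB.

3.7 GiB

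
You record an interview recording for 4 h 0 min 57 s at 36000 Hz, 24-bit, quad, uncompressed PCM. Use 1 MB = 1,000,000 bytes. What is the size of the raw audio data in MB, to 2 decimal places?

Duration = 4 h 0 min 57 s = 14,457 s.
Bytes = 36,000 samples/s × 14,457 s × 3 bytes/sample × 4 ch = 6,245,424,000 bytes.
6,245,424,000 / 1,000,000 = 6245.42 MB.

6245.42 MB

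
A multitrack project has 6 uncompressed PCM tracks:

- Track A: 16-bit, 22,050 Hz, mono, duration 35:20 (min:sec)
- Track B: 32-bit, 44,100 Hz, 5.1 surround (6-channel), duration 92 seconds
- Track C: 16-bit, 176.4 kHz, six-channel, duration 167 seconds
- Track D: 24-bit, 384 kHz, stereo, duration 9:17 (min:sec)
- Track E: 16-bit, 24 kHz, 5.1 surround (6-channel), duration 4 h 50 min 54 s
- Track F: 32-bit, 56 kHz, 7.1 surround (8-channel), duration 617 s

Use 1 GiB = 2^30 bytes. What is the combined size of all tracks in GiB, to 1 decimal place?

Track A: 35:20 (min:sec) = 2,120 s; 22,050 × 2,120 × 2 × 1 = 93,492,000 bytes.
Track B: 44,100 × 92 × 4 × 6 = 97,372,800 bytes.
Track C: 176,400 × 167 × 2 × 6 = 353,505,600 bytes.
Track D: 9:17 (min:sec) = 557 s; 384,000 × 557 × 3 × 2 = 1,283,328,000 bytes.
Track E: 4 h 50 min 54 s = 17,454 s; 24,000 × 17,454 × 2 × 6 = 5,026,752,000 bytes.
Track F: 56,000 × 617 × 4 × 8 = 1,105,664,000 bytes.
Total = 7,960,114,400 bytes = 7.4 GiB.

7.4 GiB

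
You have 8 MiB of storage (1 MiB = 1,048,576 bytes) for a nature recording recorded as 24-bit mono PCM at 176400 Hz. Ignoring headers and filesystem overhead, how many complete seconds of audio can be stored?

Uncompressed byte rate = 176,400 × 3 × 1 = 529,200 bytes/s.
Capacity = 8 × 1,048,576 = 8,388,608 bytes.
8,388,608 / 529,200 ≈ 15.85 s → 15 seconds.

15 seconds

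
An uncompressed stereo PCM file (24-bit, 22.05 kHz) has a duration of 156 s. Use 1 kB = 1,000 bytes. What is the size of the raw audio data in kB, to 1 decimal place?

20638.8 kB

Bytes = 22,050 samples/s × 156 s × 3 bytes/sample × 2 ch = 20,638,800 bytes.
20,638,800 / 1,000 = 20638.8 kB.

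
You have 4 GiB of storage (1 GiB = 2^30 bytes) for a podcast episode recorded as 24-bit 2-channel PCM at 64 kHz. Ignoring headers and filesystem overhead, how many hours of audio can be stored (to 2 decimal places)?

3.11 hours

Uncompressed byte rate = 64,000 × 3 × 2 = 384,000 bytes/s.
Capacity = 4 × 1,073,741,824 = 4,294,967,296 bytes.
4,294,967,296 / 384,000 ≈ 11184.81 s → 3.11 hours.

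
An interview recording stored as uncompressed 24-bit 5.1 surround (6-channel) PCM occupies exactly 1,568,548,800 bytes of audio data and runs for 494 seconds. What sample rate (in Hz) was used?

176,400 Hz

Bytes = sample_rate × seconds × bytes_per_sample × channels.
sample_rate = 1,568,548,800 / (494 × 3 × 6) = 1,568,548,800 / 8,892 = 176,400 Hz.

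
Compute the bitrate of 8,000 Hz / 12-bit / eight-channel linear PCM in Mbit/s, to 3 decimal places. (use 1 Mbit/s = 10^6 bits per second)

Bit rate = 8,000 × 12 × 8 = 768,000 bits/s.
= 0.768 Mbit/s.

0.768 Mbit/s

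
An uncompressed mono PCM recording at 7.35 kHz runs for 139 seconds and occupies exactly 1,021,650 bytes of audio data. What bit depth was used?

8 bits

Bytes per sample = 1,021,650 / (7,350 × 139 × 1) = 1,021,650 / 1,021,650 = 1.
Bit depth = 1 × 8 = 8 bits.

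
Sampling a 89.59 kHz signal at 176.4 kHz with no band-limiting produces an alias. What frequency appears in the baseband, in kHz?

86.81 kHz

Nyquist = 176,400/2 = 88,200 Hz; 89,590 Hz exceeds it.
Alias = |89,590 − 1×176,400| = |89,590 − 176,400| = 86,810 Hz = 86.81 kHz.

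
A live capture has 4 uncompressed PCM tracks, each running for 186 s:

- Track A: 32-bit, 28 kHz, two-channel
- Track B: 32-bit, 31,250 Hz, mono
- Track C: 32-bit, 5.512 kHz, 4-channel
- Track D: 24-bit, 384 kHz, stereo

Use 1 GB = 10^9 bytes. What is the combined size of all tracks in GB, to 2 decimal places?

Track A: 28,000 × 186 × 4 × 2 = 41,664,000 bytes.
Track B: 31,250 × 186 × 4 × 1 = 23,250,000 bytes.
Track C: 5,512 × 186 × 4 × 4 = 16,403,712 bytes.
Track D: 384,000 × 186 × 3 × 2 = 428,544,000 bytes.
Total = 509,861,712 bytes = 0.51 GB.

0.51 GB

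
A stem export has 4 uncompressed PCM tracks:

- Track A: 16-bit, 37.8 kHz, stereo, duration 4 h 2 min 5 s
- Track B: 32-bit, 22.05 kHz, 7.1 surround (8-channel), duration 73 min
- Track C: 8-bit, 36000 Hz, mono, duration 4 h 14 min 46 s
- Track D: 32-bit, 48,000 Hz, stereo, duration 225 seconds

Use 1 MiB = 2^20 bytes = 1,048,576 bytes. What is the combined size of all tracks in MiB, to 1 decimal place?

Track A: 4 h 2 min 5 s = 14,525 s; 37,800 × 14,525 × 2 × 2 = 2,196,180,000 bytes.
Track B: 73 min = 4,380 s; 22,050 × 4,380 × 4 × 8 = 3,090,528,000 bytes.
Track C: 4 h 14 min 46 s = 15,286 s; 36,000 × 15,286 × 1 × 1 = 550,296,000 bytes.
Track D: 48,000 × 225 × 4 × 2 = 86,400,000 bytes.
Total = 5,923,404,000 bytes = 5649.0 MiB.

5649.0 MiB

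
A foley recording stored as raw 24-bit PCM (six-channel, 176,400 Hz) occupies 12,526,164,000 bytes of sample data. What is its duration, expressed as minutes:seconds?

Byte rate = 176,400 × 3 × 6 = 3,175,200 bytes/s.
Duration = 12,526,164,000 / 3,175,200 = 3,945 s.
3,945 s = 65:45.

65:45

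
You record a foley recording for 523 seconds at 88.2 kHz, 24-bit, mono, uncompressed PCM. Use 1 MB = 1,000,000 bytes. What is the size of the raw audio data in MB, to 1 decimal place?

Bytes = 88,200 samples/s × 523 s × 3 bytes/sample × 1 ch = 138,385,800 bytes.
138,385,800 / 1,000,000 = 138.4 MB.

138.4 MB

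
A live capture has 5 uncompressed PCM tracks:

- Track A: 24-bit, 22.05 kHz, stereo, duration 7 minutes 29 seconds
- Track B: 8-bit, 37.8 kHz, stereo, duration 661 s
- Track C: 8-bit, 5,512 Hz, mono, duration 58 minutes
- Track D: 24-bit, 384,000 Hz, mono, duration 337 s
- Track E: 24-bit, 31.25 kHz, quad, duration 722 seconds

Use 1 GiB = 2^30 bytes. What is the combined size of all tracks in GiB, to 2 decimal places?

0.73 GiB

Track A: 7 minutes 29 seconds = 449 s; 22,050 × 449 × 3 × 2 = 59,402,700 bytes.
Track B: 37,800 × 661 × 1 × 2 = 49,971,600 bytes.
Track C: 58 minutes = 3,480 s; 5,512 × 3,480 × 1 × 1 = 19,181,760 bytes.
Track D: 384,000 × 337 × 3 × 1 = 388,224,000 bytes.
Track E: 31,250 × 722 × 3 × 4 = 270,750,000 bytes.
Total = 787,530,060 bytes = 0.73 GiB.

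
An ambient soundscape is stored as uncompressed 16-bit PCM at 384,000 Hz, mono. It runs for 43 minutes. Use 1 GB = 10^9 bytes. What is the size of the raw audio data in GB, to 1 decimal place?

2.0 GB

Duration = 43 minutes = 2,580 s.
Bytes = 384,000 samples/s × 2,580 s × 2 bytes/sample × 1 ch = 1,981,440,000 bytes.
1,981,440,000 / 1,000,000,000 = 2.0 GB.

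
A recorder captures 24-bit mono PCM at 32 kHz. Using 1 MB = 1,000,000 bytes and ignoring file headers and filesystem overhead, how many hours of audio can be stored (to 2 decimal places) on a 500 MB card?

Uncompressed byte rate = 32,000 × 3 × 1 = 96,000 bytes/s.
Capacity = 500 × 1,000,000 = 500,000,000 bytes.
500,000,000 / 96,000 ≈ 5208.33 s → 1.45 hours.

1.45 hours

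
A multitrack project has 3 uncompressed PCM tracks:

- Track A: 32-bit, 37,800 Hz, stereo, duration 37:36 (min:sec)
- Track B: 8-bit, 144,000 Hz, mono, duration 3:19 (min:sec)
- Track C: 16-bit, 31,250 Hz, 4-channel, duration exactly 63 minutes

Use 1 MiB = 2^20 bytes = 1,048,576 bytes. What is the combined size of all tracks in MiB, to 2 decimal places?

1579.16 MiB

Track A: 37:36 (min:sec) = 2,256 s; 37,800 × 2,256 × 4 × 2 = 682,214,400 bytes.
Track B: 3:19 (min:sec) = 199 s; 144,000 × 199 × 1 × 1 = 28,656,000 bytes.
Track C: exactly 63 minutes = 3,780 s; 31,250 × 3,780 × 2 × 4 = 945,000,000 bytes.
Total = 1,655,870,400 bytes = 1579.16 MiB.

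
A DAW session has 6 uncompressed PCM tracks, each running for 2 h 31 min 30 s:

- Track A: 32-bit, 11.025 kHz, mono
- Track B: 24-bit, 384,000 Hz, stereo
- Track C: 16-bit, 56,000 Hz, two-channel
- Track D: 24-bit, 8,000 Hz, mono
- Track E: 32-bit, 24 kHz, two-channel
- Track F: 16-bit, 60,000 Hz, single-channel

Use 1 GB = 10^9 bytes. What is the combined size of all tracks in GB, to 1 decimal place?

2 h 31 min 30 s = 9,090 s.
Track A: 11,025 × 9,090 × 4 × 1 = 400,869,000 bytes.
Track B: 384,000 × 9,090 × 3 × 2 = 20,943,360,000 bytes.
Track C: 56,000 × 9,090 × 2 × 2 = 2,036,160,000 bytes.
Track D: 8,000 × 9,090 × 3 × 1 = 218,160,000 bytes.
Track E: 24,000 × 9,090 × 4 × 2 = 1,745,280,000 bytes.
Track F: 60,000 × 9,090 × 2 × 1 = 1,090,800,000 bytes.
Total = 26,434,629,000 bytes = 26.4 GB.

26.4 GB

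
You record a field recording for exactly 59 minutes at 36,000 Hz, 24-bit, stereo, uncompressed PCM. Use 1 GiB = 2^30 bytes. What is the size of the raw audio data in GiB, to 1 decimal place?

Duration = exactly 59 minutes = 3,540 s.
Bytes = 36,000 samples/s × 3,540 s × 3 bytes/sample × 2 ch = 764,640,000 bytes.
764,640,000 / 1,073,741,824 = 0.7 GiB.

0.7 GiB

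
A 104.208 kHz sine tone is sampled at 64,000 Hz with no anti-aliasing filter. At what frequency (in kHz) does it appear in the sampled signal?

23.792 kHz

Nyquist = 64,000/2 = 32,000 Hz; 104,208 Hz exceeds it.
Alias = |104,208 − 2×64,000| = |104,208 − 128,000| = 23,792 Hz = 23.792 kHz.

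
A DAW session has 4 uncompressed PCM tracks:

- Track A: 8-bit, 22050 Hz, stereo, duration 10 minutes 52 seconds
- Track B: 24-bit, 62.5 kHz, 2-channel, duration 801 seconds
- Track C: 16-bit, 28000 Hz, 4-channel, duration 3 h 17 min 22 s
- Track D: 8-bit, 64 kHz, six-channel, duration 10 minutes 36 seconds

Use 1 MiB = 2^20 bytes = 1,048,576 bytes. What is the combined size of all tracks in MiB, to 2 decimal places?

3076.52 MiB

Track A: 10 minutes 52 seconds = 652 s; 22,050 × 652 × 1 × 2 = 28,753,200 bytes.
Track B: 62,500 × 801 × 3 × 2 = 300,375,000 bytes.
Track C: 3 h 17 min 22 s = 11,842 s; 28,000 × 11,842 × 2 × 4 = 2,652,608,000 bytes.
Track D: 10 minutes 36 seconds = 636 s; 64,000 × 636 × 1 × 6 = 244,224,000 bytes.
Total = 3,225,960,200 bytes = 3076.52 MiB.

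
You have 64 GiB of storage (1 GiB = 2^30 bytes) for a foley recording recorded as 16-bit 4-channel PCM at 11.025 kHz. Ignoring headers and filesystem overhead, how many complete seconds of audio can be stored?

Uncompressed byte rate = 11,025 × 2 × 4 = 88,200 bytes/s.
Capacity = 64 × 1,073,741,824 = 68,719,476,736 bytes.
68,719,476,736 / 88,200 ≈ 779132.39 s → 779,132 seconds.

779,132 seconds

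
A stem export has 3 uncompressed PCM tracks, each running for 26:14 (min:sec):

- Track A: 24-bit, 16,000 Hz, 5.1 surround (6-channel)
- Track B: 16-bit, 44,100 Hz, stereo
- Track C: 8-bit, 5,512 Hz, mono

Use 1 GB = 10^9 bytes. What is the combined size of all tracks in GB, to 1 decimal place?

26:14 (min:sec) = 1,574 s.
Track A: 16,000 × 1,574 × 3 × 6 = 453,312,000 bytes.
Track B: 44,100 × 1,574 × 2 × 2 = 277,653,600 bytes.
Track C: 5,512 × 1,574 × 1 × 1 = 8,675,888 bytes.
Total = 739,641,488 bytes = 0.7 GB.

0.7 GB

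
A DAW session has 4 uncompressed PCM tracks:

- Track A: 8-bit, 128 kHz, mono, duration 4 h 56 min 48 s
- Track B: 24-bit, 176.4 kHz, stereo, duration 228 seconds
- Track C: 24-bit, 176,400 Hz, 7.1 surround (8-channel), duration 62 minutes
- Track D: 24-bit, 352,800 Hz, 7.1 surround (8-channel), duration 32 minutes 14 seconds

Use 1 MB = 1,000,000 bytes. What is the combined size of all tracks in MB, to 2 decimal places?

34645.30 MB

Track A: 4 h 56 min 48 s = 17,808 s; 128,000 × 17,808 × 1 × 1 = 2,279,424,000 bytes.
Track B: 176,400 × 228 × 3 × 2 = 241,315,200 bytes.
Track C: 62 minutes = 3,720 s; 176,400 × 3,720 × 3 × 8 = 15,748,992,000 bytes.
Track D: 32 minutes 14 seconds = 1,934 s; 352,800 × 1,934 × 3 × 8 = 16,375,564,800 bytes.
Total = 34,645,296,000 bytes = 34645.30 MB.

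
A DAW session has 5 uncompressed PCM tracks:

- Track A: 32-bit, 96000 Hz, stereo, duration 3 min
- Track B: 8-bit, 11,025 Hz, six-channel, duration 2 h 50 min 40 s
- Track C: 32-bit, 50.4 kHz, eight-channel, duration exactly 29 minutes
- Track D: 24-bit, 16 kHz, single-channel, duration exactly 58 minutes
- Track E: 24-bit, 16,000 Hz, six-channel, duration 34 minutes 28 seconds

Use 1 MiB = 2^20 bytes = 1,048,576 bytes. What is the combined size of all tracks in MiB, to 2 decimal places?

Track A: 3 min = 180 s; 96,000 × 180 × 4 × 2 = 138,240,000 bytes.
Track B: 2 h 50 min 40 s = 10,240 s; 11,025 × 10,240 × 1 × 6 = 677,376,000 bytes.
Track C: exactly 29 minutes = 1,740 s; 50,400 × 1,740 × 4 × 8 = 2,806,272,000 bytes.
Track D: exactly 58 minutes = 3,480 s; 16,000 × 3,480 × 3 × 1 = 167,040,000 bytes.
Track E: 34 minutes 28 seconds = 2,068 s; 16,000 × 2,068 × 3 × 6 = 595,584,000 bytes.
Total = 4,384,512,000 bytes = 4181.40 MiB.

4181.40 MiB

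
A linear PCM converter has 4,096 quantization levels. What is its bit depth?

log2(4,096) = 12.

12 bits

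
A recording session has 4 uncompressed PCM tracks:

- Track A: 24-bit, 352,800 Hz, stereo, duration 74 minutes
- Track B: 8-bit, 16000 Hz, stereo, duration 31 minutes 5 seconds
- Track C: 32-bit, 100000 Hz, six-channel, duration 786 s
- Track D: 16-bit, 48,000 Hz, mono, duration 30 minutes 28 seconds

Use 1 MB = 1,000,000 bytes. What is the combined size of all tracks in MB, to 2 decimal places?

11520.16 MB

Track A: 74 minutes = 4,440 s; 352,800 × 4,440 × 3 × 2 = 9,398,592,000 bytes.
Track B: 31 minutes 5 seconds = 1,865 s; 16,000 × 1,865 × 1 × 2 = 59,680,000 bytes.
Track C: 100,000 × 786 × 4 × 6 = 1,886,400,000 bytes.
Track D: 30 minutes 28 seconds = 1,828 s; 48,000 × 1,828 × 2 × 1 = 175,488,000 bytes.
Total = 11,520,160,000 bytes = 11520.16 MB.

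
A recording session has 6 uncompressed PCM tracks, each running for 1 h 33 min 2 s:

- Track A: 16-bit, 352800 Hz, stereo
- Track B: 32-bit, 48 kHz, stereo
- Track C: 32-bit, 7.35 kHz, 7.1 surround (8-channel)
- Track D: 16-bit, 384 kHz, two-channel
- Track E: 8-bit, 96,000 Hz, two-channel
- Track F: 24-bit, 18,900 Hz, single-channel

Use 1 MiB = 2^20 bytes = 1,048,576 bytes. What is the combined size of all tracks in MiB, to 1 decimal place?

1 h 33 min 2 s = 5,582 s.
Track A: 352,800 × 5,582 × 2 × 2 = 7,877,318,400 bytes.
Track B: 48,000 × 5,582 × 4 × 2 = 2,143,488,000 bytes.
Track C: 7,350 × 5,582 × 4 × 8 = 1,312,886,400 bytes.
Track D: 384,000 × 5,582 × 2 × 2 = 8,573,952,000 bytes.
Track E: 96,000 × 5,582 × 1 × 2 = 1,071,744,000 bytes.
Track F: 18,900 × 5,582 × 3 × 1 = 316,499,400 bytes.
Total = 21,295,888,200 bytes = 20309.3 MiB.

20309.3 MiB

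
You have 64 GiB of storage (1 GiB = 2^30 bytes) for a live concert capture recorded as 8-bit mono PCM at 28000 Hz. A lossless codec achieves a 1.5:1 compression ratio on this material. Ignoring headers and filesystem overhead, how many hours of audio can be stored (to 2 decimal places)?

Uncompressed byte rate = 28,000 × 1 × 1 = 28,000 bytes/s.
After 1.5:1 compression, effective rate ≈ 18666.67 bytes/s.
Capacity = 64 × 1,073,741,824 = 68,719,476,736 bytes.
68,719,476,736 / effective rate ≈ 3681400.54 s → 1022.61 hours.

1022.61 hours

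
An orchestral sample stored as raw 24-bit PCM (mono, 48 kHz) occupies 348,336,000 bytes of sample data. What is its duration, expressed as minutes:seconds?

40:19

Byte rate = 48,000 × 3 × 1 = 144,000 bytes/s.
Duration = 348,336,000 / 144,000 = 2,419 s.
2,419 s = 40:19.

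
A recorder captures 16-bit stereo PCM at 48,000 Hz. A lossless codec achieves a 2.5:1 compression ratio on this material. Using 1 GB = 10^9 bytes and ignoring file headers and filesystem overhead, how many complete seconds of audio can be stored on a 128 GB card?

Uncompressed byte rate = 48,000 × 2 × 2 = 192,000 bytes/s.
After 2.5:1 compression, effective rate ≈ 76800 bytes/s.
Capacity = 128 × 1,000,000,000 = 128,000,000,000 bytes.
128,000,000,000 / effective rate ≈ 1666666.67 s → 1,666,666 seconds.

1,666,666 seconds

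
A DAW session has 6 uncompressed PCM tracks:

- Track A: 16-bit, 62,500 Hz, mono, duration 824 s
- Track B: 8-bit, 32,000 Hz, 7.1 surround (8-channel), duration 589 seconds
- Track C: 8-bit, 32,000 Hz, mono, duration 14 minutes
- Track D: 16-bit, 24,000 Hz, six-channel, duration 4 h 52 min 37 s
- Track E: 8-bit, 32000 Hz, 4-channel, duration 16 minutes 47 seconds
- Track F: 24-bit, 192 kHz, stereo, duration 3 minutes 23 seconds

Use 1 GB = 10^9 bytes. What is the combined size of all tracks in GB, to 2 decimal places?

5.70 GB

Track A: 62,500 × 824 × 2 × 1 = 103,000,000 bytes.
Track B: 32,000 × 589 × 1 × 8 = 150,784,000 bytes.
Track C: 14 minutes = 840 s; 32,000 × 840 × 1 × 1 = 26,880,000 bytes.
Track D: 4 h 52 min 37 s = 17,557 s; 24,000 × 17,557 × 2 × 6 = 5,056,416,000 bytes.
Track E: 16 minutes 47 seconds = 1,007 s; 32,000 × 1,007 × 1 × 4 = 128,896,000 bytes.
Track F: 3 minutes 23 seconds = 203 s; 192,000 × 203 × 3 × 2 = 233,856,000 bytes.
Total = 5,699,832,000 bytes = 5.70 GB.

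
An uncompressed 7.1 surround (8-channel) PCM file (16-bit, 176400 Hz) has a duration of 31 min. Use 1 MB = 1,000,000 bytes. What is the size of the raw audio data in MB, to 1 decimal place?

Duration = 31 min = 1,860 s.
Bytes = 176,400 samples/s × 1,860 s × 2 bytes/sample × 8 ch = 5,249,664,000 bytes.
5,249,664,000 / 1,000,000 = 5249.7 MB.

5249.7 MB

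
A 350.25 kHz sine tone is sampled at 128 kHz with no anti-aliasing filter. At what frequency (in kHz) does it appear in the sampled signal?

Nyquist = 128,000/2 = 64,000 Hz; 350,250 Hz exceeds it.
Alias = |350,250 − 3×128,000| = |350,250 − 384,000| = 33,750 Hz = 33.75 kHz.

33.75 kHz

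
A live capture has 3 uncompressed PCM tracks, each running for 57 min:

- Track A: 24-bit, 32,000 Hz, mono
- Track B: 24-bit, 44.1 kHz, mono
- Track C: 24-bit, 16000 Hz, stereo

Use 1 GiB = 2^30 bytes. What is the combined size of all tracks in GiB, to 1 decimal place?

1.0 GiB

57 min = 3,420 s.
Track A: 32,000 × 3,420 × 3 × 1 = 328,320,000 bytes.
Track B: 44,100 × 3,420 × 3 × 1 = 452,466,000 bytes.
Track C: 16,000 × 3,420 × 3 × 2 = 328,320,000 bytes.
Total = 1,109,106,000 bytes = 1.0 GiB.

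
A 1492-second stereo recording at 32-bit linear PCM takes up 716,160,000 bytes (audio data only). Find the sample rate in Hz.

60,000 Hz

Bytes = sample_rate × seconds × bytes_per_sample × channels.
sample_rate = 716,160,000 / (1,492 × 4 × 2) = 716,160,000 / 11,936 = 60,000 Hz.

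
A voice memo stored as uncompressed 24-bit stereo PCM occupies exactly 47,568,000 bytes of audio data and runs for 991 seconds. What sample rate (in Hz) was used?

8,000 Hz

Bytes = sample_rate × seconds × bytes_per_sample × channels.
sample_rate = 47,568,000 / (991 × 3 × 2) = 47,568,000 / 5,946 = 8,000 Hz.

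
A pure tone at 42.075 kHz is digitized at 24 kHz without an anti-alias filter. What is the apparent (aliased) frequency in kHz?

5.925 kHz

Nyquist = 24,000/2 = 12,000 Hz; 42,075 Hz exceeds it.
Alias = |42,075 − 2×24,000| = |42,075 − 48,000| = 5,925 Hz = 5.925 kHz.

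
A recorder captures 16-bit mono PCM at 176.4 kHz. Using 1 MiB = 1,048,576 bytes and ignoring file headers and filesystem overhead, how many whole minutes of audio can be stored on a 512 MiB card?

Uncompressed byte rate = 176,400 × 2 × 1 = 352,800 bytes/s.
Capacity = 512 × 1,048,576 = 536,870,912 bytes.
536,870,912 / 352,800 ≈ 1521.74 s → 25 minutes.

25 minutes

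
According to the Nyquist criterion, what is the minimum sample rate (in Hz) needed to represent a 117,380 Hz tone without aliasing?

234,760 Hz

Minimum sample rate = 2 × 117,380 Hz = 234,760 Hz.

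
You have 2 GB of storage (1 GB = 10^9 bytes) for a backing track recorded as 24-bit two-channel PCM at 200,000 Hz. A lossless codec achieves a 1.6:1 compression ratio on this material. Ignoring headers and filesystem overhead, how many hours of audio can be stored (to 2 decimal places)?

0.74 hours

Uncompressed byte rate = 200,000 × 3 × 2 = 1,200,000 bytes/s.
After 1.6:1 compression, effective rate ≈ 750000 bytes/s.
Capacity = 2 × 1,000,000,000 = 2,000,000,000 bytes.
2,000,000,000 / effective rate ≈ 2666.67 s → 0.74 hours.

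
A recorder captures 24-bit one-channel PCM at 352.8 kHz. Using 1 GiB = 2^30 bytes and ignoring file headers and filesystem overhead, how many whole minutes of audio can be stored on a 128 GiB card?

2,164 minutes

Uncompressed byte rate = 352,800 × 3 × 1 = 1,058,400 bytes/s.
Capacity = 128 × 1,073,741,824 = 137,438,953,472 bytes.
137,438,953,472 / 1,058,400 ≈ 129855.4 s → 2,164 minutes.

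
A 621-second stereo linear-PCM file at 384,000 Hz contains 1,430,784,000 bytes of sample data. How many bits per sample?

24 bits

Bytes per sample = 1,430,784,000 / (384,000 × 621 × 2) = 1,430,784,000 / 476,928,000 = 3.
Bit depth = 3 × 8 = 24 bits.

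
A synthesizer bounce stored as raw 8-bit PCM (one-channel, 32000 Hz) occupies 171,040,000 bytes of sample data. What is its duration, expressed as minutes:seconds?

Byte rate = 32,000 × 1 × 1 = 32,000 bytes/s.
Duration = 171,040,000 / 32,000 = 5,345 s.
5,345 s = 89:05.

89:05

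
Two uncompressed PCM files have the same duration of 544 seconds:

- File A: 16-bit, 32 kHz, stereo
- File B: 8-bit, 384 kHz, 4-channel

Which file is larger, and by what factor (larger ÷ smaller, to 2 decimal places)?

File A: 32,000 × 2 × 2 = 128,000 bytes/s.
File B: 384,000 × 1 × 4 = 1,536,000 bytes/s.
File B is larger; ratio = 835,584,000 / 69,632,000 = 12.00.

File B, by a factor of 12.00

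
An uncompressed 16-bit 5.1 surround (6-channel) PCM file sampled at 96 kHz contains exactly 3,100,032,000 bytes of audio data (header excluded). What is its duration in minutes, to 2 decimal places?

Byte rate = 96,000 × 2 × 6 = 1,152,000 bytes/s.
Duration = 3,100,032,000 / 1,152,000 = 2,691 s.
2,691 s / 60 = 44.85 minutes.

44.85 minutes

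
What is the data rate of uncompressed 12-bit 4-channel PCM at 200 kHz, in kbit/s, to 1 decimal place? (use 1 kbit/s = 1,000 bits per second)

9600.0 kbit/s

Bit rate = 200,000 × 12 × 4 = 9,600,000 bits/s.
= 9600.0 kbit/s.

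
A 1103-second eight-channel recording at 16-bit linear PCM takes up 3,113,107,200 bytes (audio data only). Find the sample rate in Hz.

Bytes = sample_rate × seconds × bytes_per_sample × channels.
sample_rate = 3,113,107,200 / (1,103 × 2 × 8) = 3,113,107,200 / 17,648 = 176,400 Hz.

176,400 Hz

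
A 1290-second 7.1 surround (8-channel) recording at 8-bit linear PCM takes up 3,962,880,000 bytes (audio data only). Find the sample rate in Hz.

384,000 Hz

Bytes = sample_rate × seconds × bytes_per_sample × channels.
sample_rate = 3,962,880,000 / (1,290 × 1 × 8) = 3,962,880,000 / 10,320 = 384,000 Hz.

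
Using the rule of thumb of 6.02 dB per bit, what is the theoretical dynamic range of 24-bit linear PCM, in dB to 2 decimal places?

24 × 6.02 = 144.48 dB.

144.48 dB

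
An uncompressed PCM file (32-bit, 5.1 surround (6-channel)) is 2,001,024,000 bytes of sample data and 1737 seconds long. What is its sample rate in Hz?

Bytes = sample_rate × seconds × bytes_per_sample × channels.
sample_rate = 2,001,024,000 / (1,737 × 4 × 6) = 2,001,024,000 / 41,688 = 48,000 Hz.

48,000 Hz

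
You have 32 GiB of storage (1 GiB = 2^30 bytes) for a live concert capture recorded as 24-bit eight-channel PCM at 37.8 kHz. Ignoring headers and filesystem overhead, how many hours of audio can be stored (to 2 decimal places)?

Uncompressed byte rate = 37,800 × 3 × 8 = 907,200 bytes/s.
Capacity = 32 × 1,073,741,824 = 34,359,738,368 bytes.
34,359,738,368 / 907,200 ≈ 37874.49 s → 10.52 hours.

10.52 hours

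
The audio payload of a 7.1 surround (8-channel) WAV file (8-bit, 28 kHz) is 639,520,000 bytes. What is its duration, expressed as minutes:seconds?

Byte rate = 28,000 × 1 × 8 = 224,000 bytes/s.
Duration = 639,520,000 / 224,000 = 2,855 s.
2,855 s = 47:35.

47:35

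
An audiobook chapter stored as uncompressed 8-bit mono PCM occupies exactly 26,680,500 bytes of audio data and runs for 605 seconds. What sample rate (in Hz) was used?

Bytes = sample_rate × seconds × bytes_per_sample × channels.
sample_rate = 26,680,500 / (605 × 1 × 1) = 26,680,500 / 605 = 44,100 Hz.

44,100 Hz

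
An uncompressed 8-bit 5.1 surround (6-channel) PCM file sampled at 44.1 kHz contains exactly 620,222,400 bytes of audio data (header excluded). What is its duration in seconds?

Byte rate = 44,100 × 1 × 6 = 264,600 bytes/s.
Duration = 620,222,400 / 264,600 = 2,344 s.

2,344 seconds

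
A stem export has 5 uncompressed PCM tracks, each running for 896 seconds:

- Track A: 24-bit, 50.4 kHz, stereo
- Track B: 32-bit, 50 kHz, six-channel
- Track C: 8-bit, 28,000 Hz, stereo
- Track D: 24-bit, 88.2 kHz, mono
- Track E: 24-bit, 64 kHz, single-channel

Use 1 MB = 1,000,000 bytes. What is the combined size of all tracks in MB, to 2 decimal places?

1805.44 MB

Track A: 50,400 × 896 × 3 × 2 = 270,950,400 bytes.
Track B: 50,000 × 896 × 4 × 6 = 1,075,200,000 bytes.
Track C: 28,000 × 896 × 1 × 2 = 50,176,000 bytes.
Track D: 88,200 × 896 × 3 × 1 = 237,081,600 bytes.
Track E: 64,000 × 896 × 3 × 1 = 172,032,000 bytes.
Total = 1,805,440,000 bytes = 1805.44 MB.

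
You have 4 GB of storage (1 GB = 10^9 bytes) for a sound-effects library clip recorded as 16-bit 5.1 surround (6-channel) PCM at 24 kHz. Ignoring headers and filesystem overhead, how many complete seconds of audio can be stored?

Uncompressed byte rate = 24,000 × 2 × 6 = 288,000 bytes/s.
Capacity = 4 × 1,000,000,000 = 4,000,000,000 bytes.
4,000,000,000 / 288,000 ≈ 13888.89 s → 13,888 seconds.

13,888 seconds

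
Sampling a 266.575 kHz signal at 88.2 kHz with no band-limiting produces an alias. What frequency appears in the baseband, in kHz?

Nyquist = 88,200/2 = 44,100 Hz; 266,575 Hz exceeds it.
Alias = |266,575 − 3×88,200| = |266,575 − 264,600| = 1,975 Hz = 1.975 kHz.

1.975 kHz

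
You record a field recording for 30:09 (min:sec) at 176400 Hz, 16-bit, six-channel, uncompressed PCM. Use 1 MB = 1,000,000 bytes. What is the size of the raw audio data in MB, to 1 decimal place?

3829.3 MB

Duration = 30:09 (min:sec) = 1,809 s.
Bytes = 176,400 samples/s × 1,809 s × 2 bytes/sample × 6 ch = 3,829,291,200 bytes.
3,829,291,200 / 1,000,000 = 3829.3 MB.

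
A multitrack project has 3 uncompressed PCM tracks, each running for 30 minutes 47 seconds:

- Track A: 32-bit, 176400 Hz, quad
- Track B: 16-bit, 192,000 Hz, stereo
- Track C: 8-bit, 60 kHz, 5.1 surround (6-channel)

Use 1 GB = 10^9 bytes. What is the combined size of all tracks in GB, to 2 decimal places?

7.30 GB

30 minutes 47 seconds = 1,847 s.
Track A: 176,400 × 1,847 × 4 × 4 = 5,212,972,800 bytes.
Track B: 192,000 × 1,847 × 2 × 2 = 1,418,496,000 bytes.
Track C: 60,000 × 1,847 × 1 × 6 = 664,920,000 bytes.
Total = 7,296,388,800 bytes = 7.30 GB.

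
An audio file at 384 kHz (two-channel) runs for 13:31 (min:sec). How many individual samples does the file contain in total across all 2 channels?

622,848,000 samples

13:31 (min:sec) = 811 s.
384,000 × 811 s × 2 ch = 622,848,000 samples.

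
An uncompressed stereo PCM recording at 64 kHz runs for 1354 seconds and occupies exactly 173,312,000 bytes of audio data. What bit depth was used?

8 bits

Bytes per sample = 173,312,000 / (64,000 × 1,354 × 2) = 173,312,000 / 173,312,000 = 1.
Bit depth = 1 × 8 = 8 bits.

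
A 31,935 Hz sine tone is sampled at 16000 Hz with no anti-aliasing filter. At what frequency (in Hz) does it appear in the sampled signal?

Nyquist = 16,000/2 = 8,000 Hz; 31,935 Hz exceeds it.
Alias = |31,935 − 2×16,000| = |31,935 − 32,000| = 65 Hz.

65 Hz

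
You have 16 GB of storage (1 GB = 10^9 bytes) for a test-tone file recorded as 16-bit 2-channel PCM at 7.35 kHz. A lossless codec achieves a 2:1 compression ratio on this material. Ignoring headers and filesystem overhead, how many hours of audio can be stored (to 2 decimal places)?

Uncompressed byte rate = 7,350 × 2 × 2 = 29,400 bytes/s.
After 2:1 compression, effective rate ≈ 14700 bytes/s.
Capacity = 16 × 1,000,000,000 = 16,000,000,000 bytes.
16,000,000,000 / effective rate ≈ 1088435.37 s → 302.34 hours.

302.34 hours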